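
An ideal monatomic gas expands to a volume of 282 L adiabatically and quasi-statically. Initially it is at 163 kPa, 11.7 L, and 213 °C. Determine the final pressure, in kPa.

P₂ ≈ 0.810 kPa

Since PV^γ is constant along a reversible adiabat, P₂ = P₁ (V₁/V₂)^γ.
γ = 5/3 for a monatomic ideal gas.
P₂ = 163 × (11.7/282)^(5/3) = 0.8105 kPa.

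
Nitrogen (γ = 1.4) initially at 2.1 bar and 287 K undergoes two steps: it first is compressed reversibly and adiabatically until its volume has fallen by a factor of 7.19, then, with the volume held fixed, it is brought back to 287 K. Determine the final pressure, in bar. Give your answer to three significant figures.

P₃ ≈ 15.1 bar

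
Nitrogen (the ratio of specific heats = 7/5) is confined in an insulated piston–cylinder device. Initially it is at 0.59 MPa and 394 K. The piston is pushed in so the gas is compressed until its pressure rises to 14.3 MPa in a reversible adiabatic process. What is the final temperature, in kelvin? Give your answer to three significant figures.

Adiabatic: T₂/T₁ = (P₂/P₁)^((γ−1)/γ).
T₂ = 394 × (14.3/0.59)^(2/7) = 979.6 K.

T₂ ≈ 980 K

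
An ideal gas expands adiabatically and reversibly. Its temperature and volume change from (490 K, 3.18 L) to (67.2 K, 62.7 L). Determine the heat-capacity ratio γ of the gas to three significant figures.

γ ≈ 1.67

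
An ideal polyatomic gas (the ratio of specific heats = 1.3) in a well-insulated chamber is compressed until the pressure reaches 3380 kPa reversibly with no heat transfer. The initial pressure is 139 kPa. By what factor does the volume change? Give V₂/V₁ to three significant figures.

V₂/V₁ ≈ 0.0859

From PV^γ = const, V₂/V₁ = (P₁/P₂)^(1/γ).
V₂/V₁ = (139/3380)^(0.769) = 0.08589.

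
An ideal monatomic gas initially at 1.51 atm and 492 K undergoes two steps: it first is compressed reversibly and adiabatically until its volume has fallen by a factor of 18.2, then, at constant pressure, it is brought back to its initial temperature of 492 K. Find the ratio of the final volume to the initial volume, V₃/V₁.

V₃/V₁ ≈ 0.00794

For a monatomic ideal gas γ = 5/3.
Adiabatic step: V₂/V₁ = 0.05495; T₂ = T₁·18.2^(2/3) = 3404 K.
Isobaric step: V₃/V₂ = T₃/T₂ = 492/3404.
V₃/V₁ = (V₂/V₁)(V₃/V₂) = 0.05495 × (492/3404) = 0.007941.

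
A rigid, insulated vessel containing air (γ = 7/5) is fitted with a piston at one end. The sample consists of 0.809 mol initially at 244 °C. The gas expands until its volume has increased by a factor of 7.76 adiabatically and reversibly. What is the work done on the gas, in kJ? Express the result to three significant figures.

For a reversible adiabat TV^(γ−1) is constant, so T₂ = T₁ (V₁/V₂)^(γ−1).
T₁ = 244 °C = 517.1 K.
T₂ = 517.1 × (1/7.76)^(2/5) = 227.9 K.
Q = 0, so ΔU = W_on_gas = nCᵥΔT with Cᵥ = R/(γ−1) = 20.79 J/(mol·K).
ΔU = 0.809 × 20.79 × (227.9 − 517.1) = -4864 J.

W ≈ -4.86 kJ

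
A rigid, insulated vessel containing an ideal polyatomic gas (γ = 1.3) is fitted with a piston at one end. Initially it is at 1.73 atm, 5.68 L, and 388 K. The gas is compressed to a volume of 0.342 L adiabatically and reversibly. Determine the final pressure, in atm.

Since PV^γ is constant along a reversible adiabat, P₂ = P₁ (V₁/V₂)^γ.
P₂ = 1.73 × (5.68/0.342)^(1.3) = 66.75 atm.

P₂ ≈ 66.8 atm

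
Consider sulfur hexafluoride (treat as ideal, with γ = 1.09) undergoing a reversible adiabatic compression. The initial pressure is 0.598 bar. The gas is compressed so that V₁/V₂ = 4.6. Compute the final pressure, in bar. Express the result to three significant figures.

P₂ ≈ 3.16 bar

Since PV^γ is constant along a reversible adiabat, P₂ = P₁ (V₁/V₂)^γ.
P₂ = 0.598 × 4.6^(1.09) = 3.156 bar.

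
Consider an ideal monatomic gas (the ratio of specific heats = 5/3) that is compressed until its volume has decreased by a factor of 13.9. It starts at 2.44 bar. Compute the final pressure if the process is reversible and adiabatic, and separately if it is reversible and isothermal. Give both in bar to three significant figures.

adiabatic: 196 bar; isothermal: 33.9 bar

Isothermal: P₂ = P₁(V₁/V₂) = 2.44×13.9 = 33.92 bar.
Adiabatic: P₂ = P₁(V₁/V₂)^γ = 2.44×13.9^(5/3) = 196.1 bar.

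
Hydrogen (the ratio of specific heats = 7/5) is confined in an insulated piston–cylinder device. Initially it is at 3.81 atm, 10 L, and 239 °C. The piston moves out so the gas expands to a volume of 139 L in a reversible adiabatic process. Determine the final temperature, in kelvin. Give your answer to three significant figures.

Adiabatic: T₁V₁^(γ−1) = T₂V₂^(γ−1) ⇒ T₂ = T₁ (V₁/V₂)^(γ−1).
T₁ = 239 °C = 512.1 K.
T₂ = 512.1 × (10/139)^(2/5) = 178.7 K.

T₂ ≈ 179 K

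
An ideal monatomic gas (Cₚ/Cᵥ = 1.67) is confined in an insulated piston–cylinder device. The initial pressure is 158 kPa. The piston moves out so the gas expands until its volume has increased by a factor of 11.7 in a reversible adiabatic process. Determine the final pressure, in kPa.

P₂ ≈ 2.60 kPa

Adiabatic: P₁V₁^γ = P₂V₂^γ ⇒ P₂ = P₁ (V₁/V₂)^γ.
P₂ = 158 × (1/11.7)^(1.67) = 2.599 kPa.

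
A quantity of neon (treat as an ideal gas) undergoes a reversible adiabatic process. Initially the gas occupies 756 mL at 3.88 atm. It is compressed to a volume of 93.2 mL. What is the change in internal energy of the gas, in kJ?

γ = 5/3 for a monatomic ideal gas.
P₂ = P₁(V₁/V₂)^γ = 3.88×(756/93.2)^(5/3) = 127.1 atm.
For a reversible adiabat, W_by_gas = (P₁V₁ − P₂V₂)/(γ−1).
W_by = (393100×0.000756 − 1.287×10^7×9.32×10^-5) / (2/3) = -1354 J.
Q = 0 ⇒ ΔU = −W_by = 1354 J.

ΔU ≈ 1.35 kJ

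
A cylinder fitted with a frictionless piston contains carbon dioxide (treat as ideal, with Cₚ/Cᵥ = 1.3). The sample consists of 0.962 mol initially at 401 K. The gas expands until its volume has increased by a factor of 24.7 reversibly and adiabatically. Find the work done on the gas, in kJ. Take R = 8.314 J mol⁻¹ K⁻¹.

Adiabatic: T₁V₁^(γ−1) = T₂V₂^(γ−1) ⇒ T₂ = T₁ (V₁/V₂)^(γ−1).
T₂ = 401 × (1/24.7)^(0.3) = 153.2 K.
Q = 0, so ΔU = W_on_gas = nCᵥΔT with Cᵥ = R/(γ−1) = 27.71 J/(mol·K).
ΔU = 0.962 × 27.71 × (153.2 − 401) = -6606 J.

W ≈ -6.61 kJ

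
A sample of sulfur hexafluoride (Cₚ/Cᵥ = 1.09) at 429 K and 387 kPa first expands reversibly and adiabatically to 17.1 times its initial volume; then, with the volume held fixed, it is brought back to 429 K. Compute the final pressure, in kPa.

P₃ ≈ 22.6 kPa

Adiabatic step (PV^γ = const): P₂ = 387×(1/17.1)^(1.09) = 17.53 kPa; T₂ = 429×(1/17.1)^(0.09) = 332.3 K.
Isochoric: P₃ = P₂(T₃/T₂) = 17.53 × (429/332.3) = 22.63 kPa.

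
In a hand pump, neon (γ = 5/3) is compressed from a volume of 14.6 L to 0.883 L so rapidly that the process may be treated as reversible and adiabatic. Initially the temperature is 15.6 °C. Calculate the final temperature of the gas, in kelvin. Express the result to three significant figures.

For a reversible adiabat TV^(γ−1) is constant, so T₂ = T₁ (V₁/V₂)^(γ−1).
T₁ = 15.6 °C = 288.8 K.
T₂ = 288.8 × (14.6/0.883)^(2/3) = 1874 K.

T₂ ≈ 1870 K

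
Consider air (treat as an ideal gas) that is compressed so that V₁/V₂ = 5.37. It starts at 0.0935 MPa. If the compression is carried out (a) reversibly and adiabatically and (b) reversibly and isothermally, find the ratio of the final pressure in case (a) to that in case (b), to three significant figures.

P_adiabatic / P_isothermal ≈ 1.96

For a diatomic ideal gas γ = 7/5.
Isothermal: P_b = P₁(V₁/V₂) = 0.0935×5.37.
Adiabatic: P_a = P₁(V₁/V₂)^γ = 0.0935×5.37^(7/5).
P_a/P_b = (V₁/V₂)^(γ−1) = 5.37^(2/5) = 1.959.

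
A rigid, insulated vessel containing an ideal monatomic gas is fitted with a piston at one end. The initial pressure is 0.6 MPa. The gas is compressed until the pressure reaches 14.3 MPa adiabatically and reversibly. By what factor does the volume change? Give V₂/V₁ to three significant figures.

V₂/V₁ ≈ 0.149

From PV^γ = const, V₂/V₁ = (P₁/P₂)^(1/γ).
For a monatomic ideal gas γ = 5/3.
V₂/V₁ = (0.6/14.3)^(3/5) = 0.1492.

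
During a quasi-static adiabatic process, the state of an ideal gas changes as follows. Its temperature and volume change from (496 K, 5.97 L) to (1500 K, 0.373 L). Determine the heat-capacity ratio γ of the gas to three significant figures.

γ ≈ 1.40

TV^(γ−1) = const ⇒ γ − 1 = ln(T₂/T₁) / ln(V₁/V₂).
γ = 1 + ln(1500/496) / ln(5.97/0.373) = 1.399.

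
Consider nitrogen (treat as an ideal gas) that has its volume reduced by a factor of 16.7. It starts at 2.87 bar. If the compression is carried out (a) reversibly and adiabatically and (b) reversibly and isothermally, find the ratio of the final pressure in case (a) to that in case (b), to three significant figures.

P_adiabatic / P_isothermal ≈ 3.08

For a diatomic ideal gas γ = 7/5.
Isothermal: P_b = P₁(V₁/V₂) = 2.87×16.7.
Adiabatic: P_a = P₁(V₁/V₂)^γ = 2.87×16.7^(7/5).
P_a/P_b = (V₁/V₂)^(γ−1) = 16.7^(2/5) = 3.084.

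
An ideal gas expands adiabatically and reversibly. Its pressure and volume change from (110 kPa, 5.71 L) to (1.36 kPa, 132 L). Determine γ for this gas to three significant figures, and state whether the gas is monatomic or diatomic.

PV^γ = const ⇒ γ = ln(P₂/P₁) / ln(V₁/V₂).
γ = ln(1.36/110) / ln(5.71/132) = 1.399.
γ ≈ 1.40 is close to 7/5, so the gas is diatomic.

γ ≈ 1.40; diatomic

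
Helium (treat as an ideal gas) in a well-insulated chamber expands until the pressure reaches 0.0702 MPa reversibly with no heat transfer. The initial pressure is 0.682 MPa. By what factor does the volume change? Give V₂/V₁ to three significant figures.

V₂/V₁ ≈ 3.91

From PV^γ = const, V₂/V₁ = (P₁/P₂)^(1/γ).
For a monatomic ideal gas γ = 5/3.
V₂/V₁ = (0.682/0.0702)^(3/5) = 3.913.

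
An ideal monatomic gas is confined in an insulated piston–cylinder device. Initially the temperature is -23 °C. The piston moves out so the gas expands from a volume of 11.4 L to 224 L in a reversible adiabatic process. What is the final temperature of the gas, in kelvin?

For a reversible adiabat TV^(γ−1) is constant, so T₂ = T₁ (V₁/V₂)^(γ−1).
For a monatomic ideal gas γ = 5/3, so γ−1 = 2/3.
T₁ = -23 °C = 250.1 K.
T₂ = 250.1 × (11.4/224)^(2/3) = 34.35 K.

T₂ ≈ 34.4 K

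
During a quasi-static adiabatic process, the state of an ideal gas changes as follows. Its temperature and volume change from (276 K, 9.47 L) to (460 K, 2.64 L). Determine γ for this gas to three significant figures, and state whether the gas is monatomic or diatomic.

γ ≈ 1.40; diatomic

TV^(γ−1) = const ⇒ γ − 1 = ln(T₂/T₁) / ln(V₁/V₂).
γ = 1 + ln(460/276) / ln(9.47/2.64) = 1.4.
γ ≈ 1.40 is close to 7/5, so the gas is diatomic.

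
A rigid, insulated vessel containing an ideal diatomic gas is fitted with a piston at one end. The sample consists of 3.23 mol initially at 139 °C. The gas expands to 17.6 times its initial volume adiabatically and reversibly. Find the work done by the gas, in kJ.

Adiabatic: T₁V₁^(γ−1) = T₂V₂^(γ−1) ⇒ T₂ = T₁ (V₁/V₂)^(γ−1).
γ = 7/5 for a diatomic ideal gas, so γ−1 = 2/5.
T₁ = 139 °C = 412.1 K.
T₂ = 412.1 × (1/17.6)^(2/5) = 130.9 K.
Q = 0, so ΔU = W_on_gas = nCᵥΔT with Cᵥ = R/(γ−1) = 20.79 J/(mol·K).
ΔU = 3.23 × 20.79 × (130.9 − 412.1) = -18880 J.
Work done by the gas = −ΔU = 18880 J.

W ≈ 18.9 kJ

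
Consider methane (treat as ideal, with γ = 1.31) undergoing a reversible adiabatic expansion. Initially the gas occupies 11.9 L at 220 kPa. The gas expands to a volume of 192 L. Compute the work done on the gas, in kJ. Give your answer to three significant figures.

W ≈ -4.88 kJ

P₂ = P₁(V₁/V₂)^γ = 220×(11.9/192)^(1.31) = 5.758 kPa.
For a reversible adiabat, W_by_gas = (P₁V₁ − P₂V₂)/(γ−1).
W_by = (220000×0.0119 − 5758×0.192) / (0.31) = 4879 J.
W_on_gas = −W_by = -4879 J.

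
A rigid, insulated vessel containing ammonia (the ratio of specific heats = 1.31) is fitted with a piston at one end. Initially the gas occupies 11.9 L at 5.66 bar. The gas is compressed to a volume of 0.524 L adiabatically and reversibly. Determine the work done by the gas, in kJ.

P₂ = P₁(V₁/V₂)^γ = 5.66×(11.9/0.524)^(1.31) = 338.4 bar.
For a reversible adiabat, W_by_gas = (P₁V₁ − P₂V₂)/(γ−1).
W_by = (566000×0.0119 − 3.384×10^7×0.000524) / (0.31) = -35480 J.

W ≈ -35.5 kJ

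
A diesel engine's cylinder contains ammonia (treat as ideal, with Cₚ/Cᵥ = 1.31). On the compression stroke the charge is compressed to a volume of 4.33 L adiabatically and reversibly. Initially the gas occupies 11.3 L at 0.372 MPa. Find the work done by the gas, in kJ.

P₂ = P₁(V₁/V₂)^γ = 0.372×(11.3/4.33)^(1.31) = 1.307 MPa.
For a reversible adiabat, W_by_gas = (P₁V₁ − P₂V₂)/(γ−1).
W_by = (372000×0.0113 − 1.307×10^6×0.00433) / (0.31) = -4696 J.

W ≈ -4.70 kJ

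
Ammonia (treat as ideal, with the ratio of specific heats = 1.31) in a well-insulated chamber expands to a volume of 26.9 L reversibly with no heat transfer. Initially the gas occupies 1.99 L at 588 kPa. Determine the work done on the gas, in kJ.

P₂ = P₁(V₁/V₂)^γ = 588×(1.99/26.9)^(1.31) = 19.4 kPa.
For a reversible adiabat, W_by_gas = (P₁V₁ − P₂V₂)/(γ−1).
W_by = (588000×0.00199 − 19400×0.0269) / (0.31) = 2091 J.
W_on_gas = −W_by = -2091 J.

W ≈ -2.09 kJ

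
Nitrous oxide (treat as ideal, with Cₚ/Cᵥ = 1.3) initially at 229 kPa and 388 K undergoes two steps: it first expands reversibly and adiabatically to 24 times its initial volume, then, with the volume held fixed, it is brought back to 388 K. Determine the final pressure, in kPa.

Adiabatic step (PV^γ = const): P₂ = 229×(1/24)^(1.3) = 3.678 kPa; T₂ = 388×(1/24)^(0.3) = 149.5 K.
Isochoric: P₃ = P₂(T₃/T₂) = 3.678 × (388/149.5) = 9.542 kPa.

P₃ ≈ 9.54 kPa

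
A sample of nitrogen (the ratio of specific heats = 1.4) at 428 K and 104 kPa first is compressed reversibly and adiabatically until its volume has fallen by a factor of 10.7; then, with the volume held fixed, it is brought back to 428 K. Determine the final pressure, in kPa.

P₃ ≈ 1110 kPa

Adiabatic step (PV^γ = const): P₂ = 104×10.7^(1.4) = 2872 kPa; T₂ = 428×10.7^(0.4) = 1105 K.
Isochoric: P₃ = P₂(T₃/T₂) = 2872 × (428/1105) = 1113 kPa.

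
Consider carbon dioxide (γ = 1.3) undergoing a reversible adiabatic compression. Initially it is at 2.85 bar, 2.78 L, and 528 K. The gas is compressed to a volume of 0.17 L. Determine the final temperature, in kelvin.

Adiabatic: T₁V₁^(γ−1) = T₂V₂^(γ−1) ⇒ T₂ = T₁ (V₁/V₂)^(γ−1).
T₂ = 528 × (2.78/0.17)^(0.3) = 1221 K.

T₂ ≈ 1220 K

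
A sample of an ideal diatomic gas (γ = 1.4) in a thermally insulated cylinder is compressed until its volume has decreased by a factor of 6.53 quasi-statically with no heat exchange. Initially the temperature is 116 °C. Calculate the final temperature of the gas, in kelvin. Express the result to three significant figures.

T₂ ≈ 824 K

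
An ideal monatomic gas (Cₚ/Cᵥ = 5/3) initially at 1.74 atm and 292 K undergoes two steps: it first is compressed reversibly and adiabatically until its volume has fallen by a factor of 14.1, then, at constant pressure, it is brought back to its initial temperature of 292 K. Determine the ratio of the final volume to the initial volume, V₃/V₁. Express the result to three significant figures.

Adiabatic step: V₂/V₁ = 0.07092; T₂ = T₁·14.1^(2/3) = 1704 K.
Isobaric step: V₃/V₂ = T₃/T₂ = 292/1704.
V₃/V₁ = (V₂/V₁)(V₃/V₂) = 0.07092 × (292/1704) = 0.01215.

V₃/V₁ ≈ 0.0122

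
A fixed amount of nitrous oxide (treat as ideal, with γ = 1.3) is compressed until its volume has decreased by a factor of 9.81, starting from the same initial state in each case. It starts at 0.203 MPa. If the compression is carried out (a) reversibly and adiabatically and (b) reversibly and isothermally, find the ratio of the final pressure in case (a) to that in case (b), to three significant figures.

Isothermal: P_b = P₁(V₁/V₂) = 0.203×9.81.
Adiabatic: P_a = P₁(V₁/V₂)^γ = 0.203×9.81^(1.3).
P_a/P_b = (V₁/V₂)^(γ−1) = 9.81^(0.3) = 1.984.

P_adiabatic / P_isothermal ≈ 1.98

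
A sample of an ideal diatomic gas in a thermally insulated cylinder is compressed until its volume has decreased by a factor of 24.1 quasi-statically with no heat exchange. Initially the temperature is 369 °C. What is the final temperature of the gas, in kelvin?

T₂ ≈ 2290 K

Adiabatic: T₁V₁^(γ−1) = T₂V₂^(γ−1) ⇒ T₂ = T₁ (V₁/V₂)^(γ−1).
For a diatomic ideal gas γ = 7/5, so γ−1 = 2/5.
T₁ = 369 °C = 642.1 K.
T₂ = 642.1 × 24.1^(2/5) = 2293 K.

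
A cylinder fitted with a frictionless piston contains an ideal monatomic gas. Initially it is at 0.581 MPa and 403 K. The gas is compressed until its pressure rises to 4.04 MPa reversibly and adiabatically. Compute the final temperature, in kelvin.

T₂ ≈ 875 K

Adiabatic: T₂/T₁ = (P₂/P₁)^((γ−1)/γ).
For a monatomic ideal gas γ = 5/3, so (γ−1)/γ = 2/5.
T₂ = 403 × (4.04/0.581)^(2/5) = 875.4 K.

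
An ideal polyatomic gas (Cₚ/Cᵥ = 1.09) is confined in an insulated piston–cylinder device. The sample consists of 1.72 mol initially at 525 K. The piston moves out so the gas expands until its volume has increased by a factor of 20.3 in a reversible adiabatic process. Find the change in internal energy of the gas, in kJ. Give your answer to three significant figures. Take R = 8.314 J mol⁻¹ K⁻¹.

ΔU ≈ -19.8 kJ

For a reversible adiabat TV^(γ−1) is constant, so T₂ = T₁ (V₁/V₂)^(γ−1).
T₂ = 525 × (1/20.3)^(0.09) = 400.4 K.
Q = 0, so ΔU = W_on_gas = nCᵥΔT with Cᵥ = R/(γ−1) = 92.38 J/(mol·K).
ΔU = 1.72 × 92.38 × (400.4 − 525) = -19800 J.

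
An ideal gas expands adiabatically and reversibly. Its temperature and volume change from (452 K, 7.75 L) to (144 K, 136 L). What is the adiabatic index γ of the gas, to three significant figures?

γ ≈ 1.40

TV^(γ−1) = const ⇒ γ − 1 = ln(T₂/T₁) / ln(V₁/V₂).
γ = 1 + ln(144/452) / ln(7.75/136) = 1.399.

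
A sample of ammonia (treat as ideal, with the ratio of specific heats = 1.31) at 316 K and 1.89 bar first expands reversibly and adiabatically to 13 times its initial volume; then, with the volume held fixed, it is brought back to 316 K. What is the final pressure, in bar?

Adiabatic step (PV^γ = const): P₂ = 1.89×(1/13)^(1.31) = 0.06564 bar; T₂ = 316×(1/13)^(0.31) = 142.7 K.
Isochoric: P₃ = P₂(T₃/T₂) = 0.06564 × (316/142.7) = 0.1454 bar.

P₃ ≈ 0.145 bar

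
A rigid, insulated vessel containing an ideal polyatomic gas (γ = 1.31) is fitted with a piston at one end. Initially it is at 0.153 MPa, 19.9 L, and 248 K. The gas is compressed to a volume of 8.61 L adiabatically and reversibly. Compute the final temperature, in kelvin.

For a reversible adiabat TV^(γ−1) is constant, so T₂ = T₁ (V₁/V₂)^(γ−1).
T₂ = 248 × (19.9/8.61)^(0.31) = 321.5 K.

T₂ ≈ 322 K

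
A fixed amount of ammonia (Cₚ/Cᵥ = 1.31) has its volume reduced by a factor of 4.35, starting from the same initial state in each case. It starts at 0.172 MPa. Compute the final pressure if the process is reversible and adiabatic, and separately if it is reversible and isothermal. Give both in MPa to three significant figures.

Isothermal: P₂ = P₁(V₁/V₂) = 0.172×4.35 = 0.7482 MPa.
Adiabatic: P₂ = P₁(V₁/V₂)^γ = 0.172×4.35^(1.31) = 1.18 MPa.

adiabatic: 1.18 MPa; isothermal: 0.748 MPa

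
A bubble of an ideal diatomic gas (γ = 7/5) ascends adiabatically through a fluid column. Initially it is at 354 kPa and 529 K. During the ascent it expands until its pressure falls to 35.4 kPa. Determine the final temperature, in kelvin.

T₂ ≈ 274 K

Adiabatic: T₂/T₁ = (P₂/P₁)^((γ−1)/γ).
T₂ = 529 × (35.4/354)^(2/7) = 274 K.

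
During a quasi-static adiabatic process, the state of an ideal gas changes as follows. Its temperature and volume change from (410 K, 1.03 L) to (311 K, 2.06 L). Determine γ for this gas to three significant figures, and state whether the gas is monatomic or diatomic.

γ ≈ 1.40; diatomic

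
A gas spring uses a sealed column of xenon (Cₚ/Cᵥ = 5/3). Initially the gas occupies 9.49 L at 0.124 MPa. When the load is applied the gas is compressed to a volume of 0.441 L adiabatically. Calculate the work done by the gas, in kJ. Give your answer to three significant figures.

W ≈ -11.9 kJ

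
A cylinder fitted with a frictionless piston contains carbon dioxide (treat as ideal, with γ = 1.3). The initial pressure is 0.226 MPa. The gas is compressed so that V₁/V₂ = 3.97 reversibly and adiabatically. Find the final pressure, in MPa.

Since PV^γ is constant along a reversible adiabat, P₂ = P₁ (V₁/V₂)^γ.
P₂ = 0.226 × 3.97^(1.3) = 1.357 MPa.

P₂ ≈ 1.36 MPa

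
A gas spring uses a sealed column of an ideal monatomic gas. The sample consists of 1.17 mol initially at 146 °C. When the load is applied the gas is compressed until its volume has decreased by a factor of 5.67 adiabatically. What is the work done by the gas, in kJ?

W ≈ -13.3 kJ

Adiabatic: T₁V₁^(γ−1) = T₂V₂^(γ−1) ⇒ T₂ = T₁ (V₁/V₂)^(γ−1).
γ = 5/3 for a monatomic ideal gas, so γ−1 = 2/3.
T₁ = 146 °C = 419.1 K.
T₂ = 419.1 × 5.67^(2/3) = 1333 K.
Q = 0, so ΔU = W_on_gas = nCᵥΔT with Cᵥ = R/(γ−1) = 12.47 J/(mol·K).
ΔU = 1.17 × 12.47 × (1333 − 419.1) = 13330 J.
Work done by the gas = −ΔU = -13330 J.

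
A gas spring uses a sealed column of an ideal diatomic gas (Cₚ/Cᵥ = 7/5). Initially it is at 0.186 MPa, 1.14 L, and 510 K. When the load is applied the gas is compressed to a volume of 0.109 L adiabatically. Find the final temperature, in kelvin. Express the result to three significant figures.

T₂ ≈ 1300 K

Adiabatic: T₁V₁^(γ−1) = T₂V₂^(γ−1) ⇒ T₂ = T₁ (V₁/V₂)^(γ−1).
T₂ = 510 × (1.14/0.109)^(2/5) = 1304 K.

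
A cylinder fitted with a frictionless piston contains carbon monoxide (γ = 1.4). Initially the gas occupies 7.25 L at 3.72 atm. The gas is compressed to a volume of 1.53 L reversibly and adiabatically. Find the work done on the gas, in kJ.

W ≈ 5.90 kJ

P₂ = P₁(V₁/V₂)^γ = 3.72×(7.25/1.53)^(1.4) = 32.84 atm.
For a reversible adiabat, W_by_gas = (P₁V₁ − P₂V₂)/(γ−1).
W_by = (376900×0.00725 − 3.328×10^6×0.00153) / (0.4) = -5897 J.
W_on_gas = −W_by = 5897 J.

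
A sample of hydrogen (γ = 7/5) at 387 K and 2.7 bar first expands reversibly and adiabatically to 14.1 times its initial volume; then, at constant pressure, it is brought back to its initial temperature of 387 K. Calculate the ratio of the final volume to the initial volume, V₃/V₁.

Adiabatic step: V₂/V₁ = 14.1; T₂ = T₁·(1/14.1)^(2/5) = 134.3 K.
Isobaric step: V₃/V₂ = T₃/T₂ = 387/134.3.
V₃/V₁ = (V₂/V₁)(V₃/V₂) = 14.1 × (387/134.3) = 40.64.

V₃/V₁ ≈ 40.6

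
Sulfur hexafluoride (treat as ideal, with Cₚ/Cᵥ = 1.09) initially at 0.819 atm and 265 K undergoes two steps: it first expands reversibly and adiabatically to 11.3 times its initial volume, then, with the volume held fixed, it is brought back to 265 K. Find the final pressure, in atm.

P₃ ≈ 0.0725 atm

Adiabatic step (PV^γ = const): P₂ = 0.819×(1/11.3)^(1.09) = 0.05827 atm; T₂ = 265×(1/11.3)^(0.09) = 213 K.
Isochoric: P₃ = P₂(T₃/T₂) = 0.05827 × (265/213) = 0.07248 atm.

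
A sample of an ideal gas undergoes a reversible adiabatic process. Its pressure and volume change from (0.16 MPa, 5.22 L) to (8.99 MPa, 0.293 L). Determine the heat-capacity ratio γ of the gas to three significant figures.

PV^γ = const ⇒ γ = ln(P₂/P₁) / ln(V₁/V₂).
γ = ln(8.99/0.16) / ln(5.22/0.293) = 1.399.

γ ≈ 1.40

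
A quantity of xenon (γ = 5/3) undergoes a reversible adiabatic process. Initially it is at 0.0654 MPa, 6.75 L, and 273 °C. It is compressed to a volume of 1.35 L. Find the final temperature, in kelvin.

T₂ ≈ 1600 K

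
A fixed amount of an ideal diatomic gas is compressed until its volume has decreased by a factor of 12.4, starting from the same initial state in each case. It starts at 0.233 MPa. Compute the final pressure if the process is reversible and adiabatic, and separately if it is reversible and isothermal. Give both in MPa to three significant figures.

adiabatic: 7.91 MPa; isothermal: 2.89 MPa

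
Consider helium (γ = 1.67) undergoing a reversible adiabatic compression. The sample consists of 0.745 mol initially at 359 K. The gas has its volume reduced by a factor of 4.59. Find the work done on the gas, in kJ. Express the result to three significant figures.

W ≈ 5.89 kJ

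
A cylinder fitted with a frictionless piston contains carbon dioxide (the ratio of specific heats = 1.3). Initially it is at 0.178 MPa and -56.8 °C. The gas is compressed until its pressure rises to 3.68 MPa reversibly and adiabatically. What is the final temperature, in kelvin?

T₂ ≈ 435 K

Adiabatic: T₂/T₁ = (P₂/P₁)^((γ−1)/γ).
T₁ = -56.8 °C = 216.3 K.
T₂ = 216.3 × (3.68/0.178)^(0.231) = 435.2 K.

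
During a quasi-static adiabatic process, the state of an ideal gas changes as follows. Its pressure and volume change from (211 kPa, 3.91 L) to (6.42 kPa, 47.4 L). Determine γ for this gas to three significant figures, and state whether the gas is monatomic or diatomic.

PV^γ = const ⇒ γ = ln(P₂/P₁) / ln(V₁/V₂).
γ = ln(6.42/211) / ln(3.91/47.4) = 1.4.
γ ≈ 1.40 is close to 7/5, so the gas is diatomic.

γ ≈ 1.40; diatomic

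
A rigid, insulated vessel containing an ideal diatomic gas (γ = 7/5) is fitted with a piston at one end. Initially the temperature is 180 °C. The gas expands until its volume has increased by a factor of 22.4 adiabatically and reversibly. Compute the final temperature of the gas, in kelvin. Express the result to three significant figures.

Adiabatic: T₁V₁^(γ−1) = T₂V₂^(γ−1) ⇒ T₂ = T₁ (V₁/V₂)^(γ−1).
T₁ = 180 °C = 453.1 K.
T₂ = 453.1 × (1/22.4)^(2/5) = 130.7 K.

T₂ ≈ 131 K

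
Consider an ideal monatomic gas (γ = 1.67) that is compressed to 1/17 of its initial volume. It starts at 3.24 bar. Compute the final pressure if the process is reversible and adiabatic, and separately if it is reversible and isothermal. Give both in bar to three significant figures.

adiabatic: 368 bar; isothermal: 55.1 bar

Isothermal: P₂ = P₁(V₁/V₂) = 3.24×17 = 55.08 bar.
Adiabatic: P₂ = P₁(V₁/V₂)^γ = 3.24×17^(1.67) = 367.6 bar.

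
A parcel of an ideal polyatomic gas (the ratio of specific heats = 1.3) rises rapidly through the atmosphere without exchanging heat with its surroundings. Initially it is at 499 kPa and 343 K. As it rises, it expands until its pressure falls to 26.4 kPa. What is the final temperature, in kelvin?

Adiabatic: T₂/T₁ = (P₂/P₁)^((γ−1)/γ).
T₂ = 343 × (26.4/499)^(0.231) = 174.1 K.

T₂ ≈ 174 K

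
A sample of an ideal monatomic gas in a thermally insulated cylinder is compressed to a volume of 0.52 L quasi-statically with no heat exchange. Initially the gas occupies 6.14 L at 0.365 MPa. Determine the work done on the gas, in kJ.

γ = 5/3 for a monatomic ideal gas.
P₂ = P₁(V₁/V₂)^γ = 0.365×(6.14/0.52)^(5/3) = 22.35 MPa.
For a reversible adiabat, W_by_gas = (P₁V₁ − P₂V₂)/(γ−1).
W_by = (365000×0.00614 − 2.235×10^7×0.00052) / (2/3) = -14070 J.
W_on_gas = −W_by = 14070 J.

W ≈ 14.1 kJ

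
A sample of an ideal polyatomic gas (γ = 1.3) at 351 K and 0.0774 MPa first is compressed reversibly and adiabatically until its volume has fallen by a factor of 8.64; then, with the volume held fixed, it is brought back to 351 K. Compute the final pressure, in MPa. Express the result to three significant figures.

P₃ ≈ 0.669 MPa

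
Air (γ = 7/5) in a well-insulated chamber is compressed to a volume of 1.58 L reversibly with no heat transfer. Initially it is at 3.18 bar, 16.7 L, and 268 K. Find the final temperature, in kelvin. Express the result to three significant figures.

T₂ ≈ 688 K

Adiabatic: T₁V₁^(γ−1) = T₂V₂^(γ−1) ⇒ T₂ = T₁ (V₁/V₂)^(γ−1).
T₂ = 268 × (16.7/1.58)^(2/5) = 688.3 K.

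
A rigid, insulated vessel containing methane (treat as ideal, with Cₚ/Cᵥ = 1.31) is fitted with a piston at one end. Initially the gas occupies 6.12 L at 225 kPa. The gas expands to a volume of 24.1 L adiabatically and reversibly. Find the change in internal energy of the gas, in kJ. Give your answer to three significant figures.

P₂ = P₁(V₁/V₂)^γ = 225×(6.12/24.1)^(1.31) = 37.36 kPa.
For a reversible adiabat, W_by_gas = (P₁V₁ − P₂V₂)/(γ−1).
W_by = (225000×0.00612 − 37360×0.0241) / (0.31) = 1538 J.
Q = 0 ⇒ ΔU = −W_by = -1538 J.

ΔU ≈ -1.54 kJ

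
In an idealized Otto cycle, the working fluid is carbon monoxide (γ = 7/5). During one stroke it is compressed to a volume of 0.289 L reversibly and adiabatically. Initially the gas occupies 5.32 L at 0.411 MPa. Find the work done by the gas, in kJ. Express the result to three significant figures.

W ≈ -12.1 kJ

P₂ = P₁(V₁/V₂)^γ = 0.411×(5.32/0.289)^(7/5) = 24.26 MPa.
For a reversible adiabat, W_by_gas = (P₁V₁ − P₂V₂)/(γ−1).
W_by = (411000×0.00532 − 2.426×10^7×0.000289) / (2/5) = -12060 J.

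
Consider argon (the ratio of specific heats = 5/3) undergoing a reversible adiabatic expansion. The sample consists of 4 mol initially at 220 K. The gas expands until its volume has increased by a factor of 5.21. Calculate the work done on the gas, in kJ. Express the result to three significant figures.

Adiabatic: T₁V₁^(γ−1) = T₂V₂^(γ−1) ⇒ T₂ = T₁ (V₁/V₂)^(γ−1).
T₂ = 220 × (1/5.21)^(2/3) = 73.2 K.
Q = 0, so ΔU = W_on_gas = nCᵥΔT with Cᵥ = R/(γ−1) = 12.47 J/(mol·K).
ΔU = 4 × 12.47 × (73.2 − 220) = -7323 J.

W ≈ -7.32 kJ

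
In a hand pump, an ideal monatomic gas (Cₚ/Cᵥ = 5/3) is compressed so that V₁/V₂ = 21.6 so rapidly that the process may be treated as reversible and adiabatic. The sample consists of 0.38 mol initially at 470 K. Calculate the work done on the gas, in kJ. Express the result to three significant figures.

For a reversible adiabat TV^(γ−1) is constant, so T₂ = T₁ (V₁/V₂)^(γ−1).
T₂ = 470 × 21.6^(2/3) = 3645 K.
Q = 0, so ΔU = W_on_gas = nCᵥΔT with Cᵥ = R/(γ−1) = 12.47 J/(mol·K).
ΔU = 0.38 × 12.47 × (3645 − 470) = 15050 J.

W ≈ 15.0 kJ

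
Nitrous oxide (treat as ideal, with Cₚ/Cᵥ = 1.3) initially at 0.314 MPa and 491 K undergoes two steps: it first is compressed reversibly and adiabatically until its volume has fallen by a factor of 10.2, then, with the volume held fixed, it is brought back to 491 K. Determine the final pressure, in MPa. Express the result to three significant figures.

Adiabatic step (PV^γ = const): P₂ = 0.314×10.2^(1.3) = 6.429 MPa; T₂ = 491×10.2^(0.3) = 985.5 K.
Isochoric: P₃ = P₂(T₃/T₂) = 6.429 × (491/985.5) = 3.203 MPa.

P₃ ≈ 3.20 MPa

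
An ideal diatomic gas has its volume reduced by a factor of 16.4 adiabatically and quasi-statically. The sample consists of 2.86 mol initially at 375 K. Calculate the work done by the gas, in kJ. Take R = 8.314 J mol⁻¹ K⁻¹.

For a reversible adiabat TV^(γ−1) is constant, so T₂ = T₁ (V₁/V₂)^(γ−1).
γ = 7/5 for a diatomic ideal gas, so γ−1 = 2/5.
T₂ = 375 × 16.4^(2/5) = 1148 K.
Q = 0, so ΔU = W_on_gas = nCᵥΔT with Cᵥ = R/(γ−1) = 20.79 J/(mol·K).
ΔU = 2.86 × 20.79 × (1148 − 375) = 45960 J.
Work done by the gas = −ΔU = -45960 J.

W ≈ -46.0 kJ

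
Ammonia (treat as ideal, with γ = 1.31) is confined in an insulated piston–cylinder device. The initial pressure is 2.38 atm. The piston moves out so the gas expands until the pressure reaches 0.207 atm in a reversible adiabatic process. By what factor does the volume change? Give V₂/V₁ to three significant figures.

From PV^γ = const, V₂/V₁ = (P₁/P₂)^(1/γ).
V₂/V₁ = (2.38/0.207)^(0.763) = 6.451.

V₂/V₁ ≈ 6.45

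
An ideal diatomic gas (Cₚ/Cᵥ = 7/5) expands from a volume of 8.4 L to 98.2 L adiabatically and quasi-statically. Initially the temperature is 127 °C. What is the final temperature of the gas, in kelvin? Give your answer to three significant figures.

T₂ ≈ 150 K

For a reversible adiabat TV^(γ−1) is constant, so T₂ = T₁ (V₁/V₂)^(γ−1).
T₁ = 127 °C = 400.1 K.
T₂ = 400.1 × (8.4/98.2)^(2/5) = 149.7 K.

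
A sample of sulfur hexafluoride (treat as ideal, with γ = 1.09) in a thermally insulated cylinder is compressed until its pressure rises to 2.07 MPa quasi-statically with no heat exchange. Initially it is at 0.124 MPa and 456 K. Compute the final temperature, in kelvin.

T₂ ≈ 575 K

Adiabatic: T₂/T₁ = (P₂/P₁)^((γ−1)/γ).
T₂ = 456 × (2.07/0.124)^(0.0826) = 575.3 K.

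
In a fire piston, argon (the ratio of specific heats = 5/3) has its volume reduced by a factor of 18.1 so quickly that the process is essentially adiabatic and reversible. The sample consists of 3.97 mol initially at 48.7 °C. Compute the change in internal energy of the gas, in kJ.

ΔU ≈ 93.9 kJ

For a reversible adiabat TV^(γ−1) is constant, so T₂ = T₁ (V₁/V₂)^(γ−1).
T₁ = 48.7 °C = 321.8 K.
T₂ = 321.8 × 18.1^(2/3) = 2219 K.
Q = 0, so ΔU = W_on_gas = nCᵥΔT with Cᵥ = R/(γ−1) = 12.47 J/(mol·K).
ΔU = 3.97 × 12.47 × (2219 − 321.8) = 93910 J.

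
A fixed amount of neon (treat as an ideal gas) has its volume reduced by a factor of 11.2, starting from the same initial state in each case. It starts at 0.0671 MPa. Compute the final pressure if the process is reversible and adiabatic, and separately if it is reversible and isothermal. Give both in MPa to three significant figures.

adiabatic: 3.76 MPa; isothermal: 0.752 MPa

For a monatomic ideal gas γ = 5/3.
Isothermal: P₂ = P₁(V₁/V₂) = 0.0671×11.2 = 0.7515 MPa.
Adiabatic: P₂ = P₁(V₁/V₂)^γ = 0.0671×11.2^(5/3) = 3.762 MPa.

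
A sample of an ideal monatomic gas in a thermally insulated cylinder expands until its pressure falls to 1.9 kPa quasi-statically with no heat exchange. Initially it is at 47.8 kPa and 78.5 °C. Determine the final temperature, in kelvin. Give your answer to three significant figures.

T₂ ≈ 96.8 K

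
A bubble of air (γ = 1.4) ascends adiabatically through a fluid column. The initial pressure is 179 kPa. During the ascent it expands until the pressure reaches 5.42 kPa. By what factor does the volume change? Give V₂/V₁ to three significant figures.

V₂/V₁ ≈ 12.2

From PV^γ = const, V₂/V₁ = (P₁/P₂)^(1/γ).
V₂/V₁ = (179/5.42)^(0.714) = 12.16.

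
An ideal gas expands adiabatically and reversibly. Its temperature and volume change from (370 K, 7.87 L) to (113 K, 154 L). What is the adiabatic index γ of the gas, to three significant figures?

γ ≈ 1.40

TV^(γ−1) = const ⇒ γ − 1 = ln(T₂/T₁) / ln(V₁/V₂).
γ = 1 + ln(113/370) / ln(7.87/154) = 1.399.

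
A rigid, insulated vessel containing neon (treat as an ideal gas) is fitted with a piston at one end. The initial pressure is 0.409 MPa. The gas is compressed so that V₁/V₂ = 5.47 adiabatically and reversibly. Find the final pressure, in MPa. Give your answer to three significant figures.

Adiabatic: P₁V₁^γ = P₂V₂^γ ⇒ P₂ = P₁ (V₁/V₂)^γ.
For a monatomic ideal gas γ = 5/3.
P₂ = 0.409 × 5.47^(5/3) = 6.945 MPa.

P₂ ≈ 6.95 MPa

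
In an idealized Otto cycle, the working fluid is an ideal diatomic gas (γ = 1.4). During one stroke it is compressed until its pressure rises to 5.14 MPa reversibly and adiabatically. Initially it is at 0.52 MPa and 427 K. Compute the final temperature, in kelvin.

T₂ ≈ 822 K

Along an adiabat T P^((1−γ)/γ) is constant, so T₂ = T₁ (P₂/P₁)^((γ−1)/γ).
T₂ = 427 × (5.14/0.52)^(0.286) = 821.7 K.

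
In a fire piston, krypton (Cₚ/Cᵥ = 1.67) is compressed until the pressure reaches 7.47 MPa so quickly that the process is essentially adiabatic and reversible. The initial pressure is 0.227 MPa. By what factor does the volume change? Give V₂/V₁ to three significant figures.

V₂/V₁ ≈ 0.123

From PV^γ = const, V₂/V₁ = (P₁/P₂)^(1/γ).
V₂/V₁ = (0.227/7.47)^(0.599) = 0.1234.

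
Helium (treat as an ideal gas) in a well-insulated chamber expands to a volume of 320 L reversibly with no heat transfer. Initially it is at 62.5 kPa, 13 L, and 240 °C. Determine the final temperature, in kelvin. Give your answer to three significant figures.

T₂ ≈ 60.6 K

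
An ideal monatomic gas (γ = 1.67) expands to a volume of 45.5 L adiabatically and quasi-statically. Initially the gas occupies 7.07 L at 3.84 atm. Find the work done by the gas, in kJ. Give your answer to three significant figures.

W ≈ 2.93 kJ

P₂ = P₁(V₁/V₂)^γ = 3.84×(7.07/45.5)^(1.67) = 0.1714 atm.
For a reversible adiabat, W_by_gas = (P₁V₁ − P₂V₂)/(γ−1).
W_by = (389100×0.00707 − 17370×0.0455) / (0.67) = 2926 J.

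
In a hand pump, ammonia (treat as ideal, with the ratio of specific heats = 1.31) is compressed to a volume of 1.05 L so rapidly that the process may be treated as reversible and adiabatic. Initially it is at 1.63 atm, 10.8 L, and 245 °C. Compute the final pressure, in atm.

P₂ ≈ 34.5 atm

Adiabatic: P₁V₁^γ = P₂V₂^γ ⇒ P₂ = P₁ (V₁/V₂)^γ.
P₂ = 1.63 × (10.8/1.05)^(1.31) = 34.53 atm.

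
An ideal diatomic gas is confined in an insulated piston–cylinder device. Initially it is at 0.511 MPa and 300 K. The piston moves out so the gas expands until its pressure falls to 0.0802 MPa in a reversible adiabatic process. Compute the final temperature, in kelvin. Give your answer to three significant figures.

Adiabatic: T₂/T₁ = (P₂/P₁)^((γ−1)/γ).
For a diatomic ideal gas γ = 7/5, so (γ−1)/γ = 2/7.
T₂ = 300 × (0.0802/0.511)^(2/7) = 176.7 K.

T₂ ≈ 177 K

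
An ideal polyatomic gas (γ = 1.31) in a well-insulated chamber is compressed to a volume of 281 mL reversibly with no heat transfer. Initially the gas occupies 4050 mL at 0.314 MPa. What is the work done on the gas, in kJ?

P₂ = P₁(V₁/V₂)^γ = 0.314×(4050/281)^(1.31) = 10.35 MPa.
For a reversible adiabat, W_by_gas = (P₁V₁ − P₂V₂)/(γ−1).
W_by = (314000×0.00405 − 1.035×10^7×0.000281) / (0.31) = -5278 J.
W_on_gas = −W_by = 5278 J.

W ≈ 5.28 kJ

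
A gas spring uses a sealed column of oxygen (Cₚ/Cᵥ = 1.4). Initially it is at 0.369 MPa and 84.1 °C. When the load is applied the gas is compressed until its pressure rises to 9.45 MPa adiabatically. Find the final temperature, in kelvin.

Along an adiabat T P^((1−γ)/γ) is constant, so T₂ = T₁ (P₂/P₁)^((γ−1)/γ).
T₁ = 84.1 °C = 357.2 K.
T₂ = 357.2 × (9.45/0.369)^(0.286) = 902.3 K.

T₂ ≈ 902 K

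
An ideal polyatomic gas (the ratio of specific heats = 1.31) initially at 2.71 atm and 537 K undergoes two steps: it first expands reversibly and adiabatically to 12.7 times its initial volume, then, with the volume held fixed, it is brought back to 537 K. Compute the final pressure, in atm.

Adiabatic step (PV^γ = const): P₂ = 2.71×(1/12.7)^(1.31) = 0.09705 atm; T₂ = 537×(1/12.7)^(0.31) = 244.2 K.
Isochoric: P₃ = P₂(T₃/T₂) = 0.09705 × (537/244.2) = 0.2134 atm.

P₃ ≈ 0.213 atm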